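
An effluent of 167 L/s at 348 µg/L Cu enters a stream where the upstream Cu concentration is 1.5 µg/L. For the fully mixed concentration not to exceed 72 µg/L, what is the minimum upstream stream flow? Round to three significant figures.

Set C_mix = 72: (Q·1.500 + 167.0·348.0) / (Q + 167.0) = 72
→ Q = 167.0·(348.0 − 72)/(72 − 1.500) = 653.8 L/s.

654 L/s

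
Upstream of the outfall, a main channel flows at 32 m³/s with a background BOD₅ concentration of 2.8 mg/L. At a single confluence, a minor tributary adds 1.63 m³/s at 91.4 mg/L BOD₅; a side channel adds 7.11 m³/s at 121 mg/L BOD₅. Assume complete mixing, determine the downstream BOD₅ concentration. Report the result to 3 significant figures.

After mixing, C = (32.00·2.800 + 1.630·91.40 + 7.110·121.0) / 40.74 = 1099/40.74 = 26.97 mg/L.

27.0 mg/L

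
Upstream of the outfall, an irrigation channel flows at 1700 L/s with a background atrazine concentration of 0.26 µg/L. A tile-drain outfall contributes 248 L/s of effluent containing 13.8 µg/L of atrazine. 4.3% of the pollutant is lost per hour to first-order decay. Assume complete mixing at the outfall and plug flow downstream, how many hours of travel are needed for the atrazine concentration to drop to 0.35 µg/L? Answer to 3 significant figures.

Mass balance: C = (1700·0.2600 + 248.0·13.80) / 1948 = 3864/1948 = 1.984 µg/L.
4.3%/h lost → k = −ln(1 − 0.043) = 0.04395 h⁻¹.
1.984·exp(−k·t) = 0.35 → t = ln(1.984/0.35)/k = 142100 s = 39.47 h.

39.5 h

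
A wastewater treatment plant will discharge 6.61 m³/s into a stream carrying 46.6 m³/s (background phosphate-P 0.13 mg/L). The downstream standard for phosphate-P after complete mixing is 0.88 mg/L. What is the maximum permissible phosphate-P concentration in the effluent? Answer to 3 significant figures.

At the limit, (Qr·Cr + Qe·Cₑ)/(Qr + Qe) = 0.88:
Cₑ = (53.21·0.88 − 46.60·0.1300) / 6.610 = 6.167 mg/L.

6.17 mg/L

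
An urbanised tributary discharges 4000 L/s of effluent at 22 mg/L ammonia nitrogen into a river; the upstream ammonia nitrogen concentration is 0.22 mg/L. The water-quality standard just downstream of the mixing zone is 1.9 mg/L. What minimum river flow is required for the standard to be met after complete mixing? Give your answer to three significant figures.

Set C_mix = 1.9: (Q·0.2200 + 4000·22.00) / (Q + 4000) = 1.9
→ Q = 4000·(22.00 − 1.9)/(1.9 − 0.2200) = 47860 L/s.

47900 L/s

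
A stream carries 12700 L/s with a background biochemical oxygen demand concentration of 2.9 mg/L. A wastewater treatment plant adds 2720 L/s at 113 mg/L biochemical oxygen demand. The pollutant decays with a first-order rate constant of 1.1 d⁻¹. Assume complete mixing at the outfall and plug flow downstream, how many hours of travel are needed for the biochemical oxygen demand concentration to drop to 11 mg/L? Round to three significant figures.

15.4 h

Mixed concentration C = ΣQC/ΣQ = (12700·2.900 + 2720·113.0) / 15420 = 344200/15420 = 22.32 mg/L.
22.32·exp(−k·t) = 11 → t = ln(22.32/11)/k = 55580 s = 15.44 h.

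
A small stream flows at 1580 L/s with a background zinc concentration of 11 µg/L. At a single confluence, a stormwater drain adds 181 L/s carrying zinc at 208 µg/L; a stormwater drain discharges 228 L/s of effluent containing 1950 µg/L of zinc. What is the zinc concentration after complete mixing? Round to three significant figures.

251 µg/L

Flow-weighted average: C = (1580·11.00 + 181.0·208.0 + 228.0·1950) / 1989 = 499600/1989 = 251.2 µg/L.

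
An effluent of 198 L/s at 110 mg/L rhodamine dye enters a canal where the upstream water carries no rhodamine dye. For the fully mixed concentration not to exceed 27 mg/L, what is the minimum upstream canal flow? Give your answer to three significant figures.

Set C_mix = 27: (Q·0 + 198.0·110.0) / (Q + 198.0) = 27
→ Q = 198.0·(110.0 − 27)/(27 − 0) = 608.7 L/s.

609 L/s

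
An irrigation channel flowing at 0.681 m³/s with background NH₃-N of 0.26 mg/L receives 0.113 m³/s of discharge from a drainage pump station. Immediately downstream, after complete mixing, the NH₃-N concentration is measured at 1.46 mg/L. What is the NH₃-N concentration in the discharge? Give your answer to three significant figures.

8.69 mg/L

Mass balance: 0.6810·0.2600 + 0.1130·Cₑ = 0.7940·1.460
→ Cₑ = (0.7940·1.460 − 0.6810·0.2600) / 0.1130 = 8.692 mg/L.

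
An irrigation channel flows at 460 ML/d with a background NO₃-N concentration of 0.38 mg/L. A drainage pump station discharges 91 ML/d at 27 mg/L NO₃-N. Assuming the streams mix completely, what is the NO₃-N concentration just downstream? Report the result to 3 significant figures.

4.78 mg/L

Conservation of mass: C = (460.0·0.3800 + 91.00·27.00) / 551.0 = 2632/551.0 = 4.776 mg/L.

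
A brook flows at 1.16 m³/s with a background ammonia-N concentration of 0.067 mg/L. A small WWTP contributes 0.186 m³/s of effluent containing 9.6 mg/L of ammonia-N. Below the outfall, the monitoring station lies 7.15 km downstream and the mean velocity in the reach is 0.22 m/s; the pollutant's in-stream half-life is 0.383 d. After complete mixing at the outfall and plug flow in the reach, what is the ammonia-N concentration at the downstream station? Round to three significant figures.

0.701 mg/L

Mass balance: C = (1.160·0.06700 + 0.1860·9.600) / 1.346 = 1.863/1.346 = 1.384 mg/L.
Travel time t = 7.15·1000 / 0.22 = 32500 s = 9.028 h.
Half-life 0.383 d → k = ln 2 / 0.383 = 1.810 d⁻¹.
Applying C = C₀e^(−kt): 1.384 × 0.5062 = 0.7008 mg/L.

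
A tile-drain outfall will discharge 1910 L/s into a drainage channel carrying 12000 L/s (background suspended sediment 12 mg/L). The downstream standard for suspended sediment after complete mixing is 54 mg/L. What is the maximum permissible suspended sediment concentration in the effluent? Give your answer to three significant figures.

318 mg/L

At the limit, (Qr·Cr + Qe·Cₑ)/(Qr + Qe) = 54:
Cₑ = (13910·54 − 12000·12.00) / 1910 = 317.9 mg/L.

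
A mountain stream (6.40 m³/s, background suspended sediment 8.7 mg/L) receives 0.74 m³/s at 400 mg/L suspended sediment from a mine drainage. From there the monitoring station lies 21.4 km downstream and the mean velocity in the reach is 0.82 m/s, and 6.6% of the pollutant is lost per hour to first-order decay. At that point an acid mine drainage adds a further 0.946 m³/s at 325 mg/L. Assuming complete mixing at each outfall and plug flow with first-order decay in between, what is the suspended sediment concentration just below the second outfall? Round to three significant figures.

After mixing, C = (6.400·8.700 + 0.7400·400.0) / 7.140 = 351.7/7.140 = 49.25 mg/L; combined flow 7.140 m³/s.
Travel time t = 21.4·1000 / 0.82 = 26100 s = 7.249 h.
6.6%/h lost → k = −ln(1 − 0.066) = 0.06828 h⁻¹.
Applying C = C₀e^(−kt): 49.25 × 0.6096 = 30.03 mg/L.
Second outfall: C = (7.140·30.03 + 0.9460·325.0)/8.086 = 64.53 mg/L.

64.5 mg/L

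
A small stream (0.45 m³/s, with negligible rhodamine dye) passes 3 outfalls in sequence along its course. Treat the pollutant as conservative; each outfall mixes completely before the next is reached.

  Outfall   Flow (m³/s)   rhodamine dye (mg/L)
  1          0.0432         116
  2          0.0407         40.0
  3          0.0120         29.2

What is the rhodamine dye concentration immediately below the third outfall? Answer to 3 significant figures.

12.8 mg/L

Below outfall 1: Q → 0.4932 m³/s, C = (0.4500·0 + 0.04320·116.0)/0.4932 = 10.16 mg/L.
Below outfall 2: Q → 0.5339 m³/s, C = (0.4932·10.16 + 0.04070·40.00)/0.5339 = 12.44 mg/L.
Below outfall 3: Q → 0.5459 m³/s, C = (0.5339·12.44 + 0.01200·29.20)/0.5459 = 12.80 mg/L.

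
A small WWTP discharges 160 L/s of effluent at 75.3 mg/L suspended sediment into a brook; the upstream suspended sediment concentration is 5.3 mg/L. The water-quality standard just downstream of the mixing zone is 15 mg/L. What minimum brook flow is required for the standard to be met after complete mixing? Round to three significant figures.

Set C_mix = 15: (Q·5.300 + 160.0·75.30) / (Q + 160.0) = 15
→ Q = 160.0·(75.30 − 15)/(15 − 5.300) = 994.6 L/s.

995 L/s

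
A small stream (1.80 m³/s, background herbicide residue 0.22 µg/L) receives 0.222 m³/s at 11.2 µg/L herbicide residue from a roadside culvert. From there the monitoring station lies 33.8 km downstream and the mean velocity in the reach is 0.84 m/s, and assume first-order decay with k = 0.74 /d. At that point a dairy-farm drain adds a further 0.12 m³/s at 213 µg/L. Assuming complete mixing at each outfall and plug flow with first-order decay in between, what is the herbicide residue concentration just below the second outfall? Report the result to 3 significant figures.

12.9 µg/L

Conservation of mass: C = (1.800·0.2200 + 0.2220·11.20) / 2.022 = 2.882/2.022 = 1.426 µg/L; combined flow 2.022 m³/s.
Travel time t = 33.8·1000 / 0.84 = 40240 s = 11.18 h.
Applying C = C₀e^(−kt): 1.426 × 0.7085 = 1.010 µg/L.
Second outfall: C = (2.022·1.010 + 0.1200·213.0)/2.142 = 12.89 µg/L.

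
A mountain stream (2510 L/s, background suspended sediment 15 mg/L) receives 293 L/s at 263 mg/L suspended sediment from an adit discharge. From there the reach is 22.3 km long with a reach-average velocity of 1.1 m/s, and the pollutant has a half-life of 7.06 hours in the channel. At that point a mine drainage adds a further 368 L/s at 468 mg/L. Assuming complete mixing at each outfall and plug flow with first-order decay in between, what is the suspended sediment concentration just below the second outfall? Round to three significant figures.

75.1 mg/L

Mixed concentration C = ΣQC/ΣQ = (2510·15.00 + 293.0·263.0) / 2803 = 114700/2803 = 40.92 mg/L; combined flow 2803 L/s.
Travel time t = 22.3·1000 / 1.1 = 20270 s = 5.631 h.
Half-life 7.06 h → k = ln 2 / 7.06 = 0.09818 h⁻¹ = 2.356 d⁻¹.
Decay over the reach: 40.92·exp(−kt) = 40.92·0.5753 = 23.54 mg/L.
Second outfall: C = (2803·23.54 + 368.0·468.0)/3171 = 75.12 mg/L.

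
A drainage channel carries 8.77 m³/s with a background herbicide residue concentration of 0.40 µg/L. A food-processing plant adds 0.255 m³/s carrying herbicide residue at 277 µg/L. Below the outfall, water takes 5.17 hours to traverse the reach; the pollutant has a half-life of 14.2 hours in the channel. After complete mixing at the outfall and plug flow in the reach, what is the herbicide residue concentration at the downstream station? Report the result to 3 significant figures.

6.38 µg/L

Mass balance: C = (8.770·0.4000 + 0.2550·277.0) / 9.025 = 74.14/9.025 = 8.215 µg/L.
Half-life 14.2 h → k = ln 2 / 14.2 = 0.04881 h⁻¹ = 1.172 d⁻¹.
Decay over the reach: 8.215·exp(−kt) = 8.215·0.7770 = 6.383 µg/L.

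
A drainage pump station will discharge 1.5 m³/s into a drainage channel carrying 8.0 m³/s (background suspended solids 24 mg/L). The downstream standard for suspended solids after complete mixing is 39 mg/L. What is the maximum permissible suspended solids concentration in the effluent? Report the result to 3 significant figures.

At the limit, (Qr·Cr + Qe·Cₑ)/(Qr + Qe) = 39:
Cₑ = (9.500·39 − 8.000·24.00) / 1.500 = 119.0 mg/L.

119 mg/L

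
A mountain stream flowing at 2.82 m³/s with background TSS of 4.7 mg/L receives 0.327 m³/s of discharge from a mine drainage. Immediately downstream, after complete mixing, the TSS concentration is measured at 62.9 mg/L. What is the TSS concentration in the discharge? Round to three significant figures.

565 mg/L

Mass balance: 2.820·4.700 + 0.3270·Cₑ = 3.147·62.90
→ Cₑ = (3.147·62.90 − 2.820·4.700) / 0.3270 = 564.8 mg/L.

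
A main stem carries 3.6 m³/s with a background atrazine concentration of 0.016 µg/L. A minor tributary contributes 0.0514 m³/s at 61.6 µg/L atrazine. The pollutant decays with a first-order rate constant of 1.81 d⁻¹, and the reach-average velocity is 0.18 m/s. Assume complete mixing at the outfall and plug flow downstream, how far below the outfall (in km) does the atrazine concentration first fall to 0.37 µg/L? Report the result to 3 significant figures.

Mass balance: C = (3.600·0.01600 + 0.05140·61.60) / 3.651 = 3.224/3.651 = 0.8829 µg/L.
Set 0.8829·exp(−k·t) = 0.37 → t = ln(0.8829/0.37)/k = 41520 s = 11.53 h.
Distance = v·t = 0.18·41520 = 7473 m = 7.473 km.

7.47 km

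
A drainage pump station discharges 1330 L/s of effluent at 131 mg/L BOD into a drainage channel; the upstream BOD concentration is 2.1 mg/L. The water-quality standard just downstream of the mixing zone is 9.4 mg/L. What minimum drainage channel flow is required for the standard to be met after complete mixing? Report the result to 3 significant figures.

22200 L/s

Set C_mix = 9.4: (Q·2.100 + 1330·131.0) / (Q + 1330) = 9.4
→ Q = 1330·(131.0 − 9.4)/(9.4 − 2.100) = 22150 L/s.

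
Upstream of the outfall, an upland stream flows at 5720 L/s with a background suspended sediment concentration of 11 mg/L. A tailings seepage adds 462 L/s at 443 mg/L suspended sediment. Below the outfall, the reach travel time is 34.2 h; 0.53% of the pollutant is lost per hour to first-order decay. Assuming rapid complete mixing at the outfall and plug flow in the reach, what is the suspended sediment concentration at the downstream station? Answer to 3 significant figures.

Flow-weighted average: C = (5720·11.00 + 462.0·443.0) / 6182 = 267600/6182 = 43.28 mg/L.
0.53%/h lost → k = −ln(1 − 0.0053) = 0.005314 h⁻¹.
First-order decay: C = 43.28·exp(−k·t) = 43.28·0.8338 = 36.09 mg/L.

36.1 mg/L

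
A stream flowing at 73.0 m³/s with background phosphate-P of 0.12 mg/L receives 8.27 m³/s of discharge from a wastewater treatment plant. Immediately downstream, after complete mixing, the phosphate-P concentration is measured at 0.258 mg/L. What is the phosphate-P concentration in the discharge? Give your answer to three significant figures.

1.48 mg/L

Mass balance: 73.00·0.1200 + 8.270·Cₑ = 81.27·0.2580
→ Cₑ = (81.27·0.2580 − 73.00·0.1200) / 8.270 = 1.476 mg/L.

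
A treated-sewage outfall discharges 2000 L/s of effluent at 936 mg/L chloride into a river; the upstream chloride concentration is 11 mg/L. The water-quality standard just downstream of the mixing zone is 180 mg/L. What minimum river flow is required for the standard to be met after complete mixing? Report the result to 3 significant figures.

8950 L/s

Set C_mix = 180: (Q·11.00 + 2000·936.0) / (Q + 2000) = 180
→ Q = 2000·(936.0 − 180)/(180 − 11.00) = 8947 L/s.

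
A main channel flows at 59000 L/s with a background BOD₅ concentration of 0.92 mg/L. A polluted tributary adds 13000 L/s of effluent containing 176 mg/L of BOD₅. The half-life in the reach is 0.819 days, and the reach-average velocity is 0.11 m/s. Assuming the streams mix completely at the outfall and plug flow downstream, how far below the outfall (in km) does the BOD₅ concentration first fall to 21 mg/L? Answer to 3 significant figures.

Mixed concentration C = ΣQC/ΣQ = (59000·0.9200 + 13000·176.0) / 72000 = 2342000/72000 = 32.53 mg/L.
Half-life 0.819 d → k = ln 2 / 0.819 = 0.8463 d⁻¹.
Set 32.53·exp(−k·t) = 21 → t = ln(32.53/21)/k = 44680 s = 12.41 h.
Distance = v·t = 0.11·44680 = 4915 m = 4.915 km.

4.92 km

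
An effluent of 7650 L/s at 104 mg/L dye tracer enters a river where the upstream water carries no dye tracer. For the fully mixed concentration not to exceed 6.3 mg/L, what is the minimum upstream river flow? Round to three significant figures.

Set C_mix = 6.3: (Q·0 + 7650·104.0) / (Q + 7650) = 6.3
→ Q = 7650·(104.0 − 6.3)/(6.3 − 0) = 118600 L/s.

119000 L/s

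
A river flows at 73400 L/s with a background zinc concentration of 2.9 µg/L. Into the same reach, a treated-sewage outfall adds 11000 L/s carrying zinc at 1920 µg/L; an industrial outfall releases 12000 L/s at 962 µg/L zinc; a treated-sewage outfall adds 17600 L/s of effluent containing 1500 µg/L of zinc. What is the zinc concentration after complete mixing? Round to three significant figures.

520 µg/L

After mixing, C = (73400·2.900 + 11000·1920 + 12000·962.0 + 17600·1500) / 114000 = 59280000/114000 = 520.0 µg/L.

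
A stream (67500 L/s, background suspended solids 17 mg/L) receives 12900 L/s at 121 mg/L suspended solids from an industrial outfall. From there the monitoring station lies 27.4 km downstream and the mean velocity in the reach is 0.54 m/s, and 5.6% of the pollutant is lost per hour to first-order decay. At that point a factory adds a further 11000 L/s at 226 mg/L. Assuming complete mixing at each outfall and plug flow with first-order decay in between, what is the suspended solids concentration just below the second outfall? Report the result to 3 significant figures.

Flow-weighted average: C = (67500·17.00 + 12900·121.0) / 80400 = 2708000/80400 = 33.69 mg/L; combined flow 80400 L/s.
Travel time t = 27.4·1000 / 0.54 = 50740 s = 14.09 h.
5.6%/h lost → k = −ln(1 − 0.056) = 0.05763 h⁻¹.
Decay over the reach: 33.69·exp(−kt) = 33.69·0.4439 = 14.95 mg/L.
At the second outfall, C = (80400·14.95 + 11000·226.0) / (80400 + 11000) = 40.35 mg/L.

40.4 mg/L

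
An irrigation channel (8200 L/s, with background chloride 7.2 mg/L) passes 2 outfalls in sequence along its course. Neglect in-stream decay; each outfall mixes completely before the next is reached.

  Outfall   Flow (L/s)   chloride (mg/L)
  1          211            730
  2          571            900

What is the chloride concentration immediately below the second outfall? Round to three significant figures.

80.9 mg/L

Below outfall 1: Q → 8411 L/s, C = (8200·7.200 + 211.0·730.0)/8411 = 25.33 mg/L.
Below outfall 2: Q → 8982 L/s, C = (8411·25.33 + 571.0·900.0)/8982 = 80.94 mg/L.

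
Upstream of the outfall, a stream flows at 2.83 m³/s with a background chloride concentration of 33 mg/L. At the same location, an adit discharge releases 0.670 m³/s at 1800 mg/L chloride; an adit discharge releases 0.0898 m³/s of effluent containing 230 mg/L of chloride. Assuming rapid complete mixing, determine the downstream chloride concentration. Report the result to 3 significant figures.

After mixing, C = (2.830·33.00 + 0.6700·1800 + 0.08980·230.0) / 3.590 = 1320/3.590 = 367.7 mg/L.

368 mg/L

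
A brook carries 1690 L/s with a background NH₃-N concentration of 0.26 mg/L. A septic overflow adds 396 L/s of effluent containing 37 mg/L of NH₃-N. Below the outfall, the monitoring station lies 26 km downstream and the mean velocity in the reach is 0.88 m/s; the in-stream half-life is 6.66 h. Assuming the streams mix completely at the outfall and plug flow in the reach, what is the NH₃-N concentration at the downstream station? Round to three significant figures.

Mass balance: C = (1690·0.2600 + 396.0·37.00) / 2086 = 15090/2086 = 7.235 mg/L.
Travel time t = 26·1000 / 0.88 = 29550 s = 8.207 h.
Half-life 6.66 h → k = ln 2 / 6.66 = 0.1041 h⁻¹ = 2.498 d⁻¹.
First-order decay: C = 7.235·exp(−k·t) = 7.235·0.4256 = 3.079 mg/L.

3.08 mg/L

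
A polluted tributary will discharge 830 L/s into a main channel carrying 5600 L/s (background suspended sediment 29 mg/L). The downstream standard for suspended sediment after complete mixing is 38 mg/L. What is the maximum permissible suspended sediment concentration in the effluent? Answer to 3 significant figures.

98.7 mg/L

At the limit, (Qr·Cr + Qe·Cₑ)/(Qr + Qe) = 38:
Cₑ = (6430·38 − 5600·29.00) / 830.0 = 98.72 mg/L.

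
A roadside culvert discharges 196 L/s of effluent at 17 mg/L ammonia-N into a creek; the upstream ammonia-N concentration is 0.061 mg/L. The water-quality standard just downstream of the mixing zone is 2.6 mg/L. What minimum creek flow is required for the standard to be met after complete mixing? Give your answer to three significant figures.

Set C_mix = 2.6: (Q·0.06100 + 196.0·17.00) / (Q + 196.0) = 2.6
→ Q = 196.0·(17.00 − 2.6)/(2.6 − 0.06100) = 1112 L/s.

1110 L/s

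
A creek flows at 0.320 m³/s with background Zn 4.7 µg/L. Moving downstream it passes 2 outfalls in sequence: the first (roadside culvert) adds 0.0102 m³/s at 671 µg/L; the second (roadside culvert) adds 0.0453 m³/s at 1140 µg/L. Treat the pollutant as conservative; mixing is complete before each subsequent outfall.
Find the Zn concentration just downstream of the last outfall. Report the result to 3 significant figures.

160 µg/L

After outfall 1: Q = 0.3200 + 0.01020 = 0.3302 m³/s; C = (0.3200·4.700 + 0.01020·671.0)/0.3302 = 25.28 µg/L.
After outfall 2: Q = 0.3302 + 0.04530 = 0.3755 m³/s; C = (0.3302·25.28 + 0.04530·1140)/0.3755 = 159.8 µg/L.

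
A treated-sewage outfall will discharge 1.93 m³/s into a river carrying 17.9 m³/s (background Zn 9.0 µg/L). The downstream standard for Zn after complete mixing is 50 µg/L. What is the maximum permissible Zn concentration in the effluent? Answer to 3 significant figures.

At the limit, (Qr·Cr + Qe·Cₑ)/(Qr + Qe) = 50:
Cₑ = (19.83·50 − 17.90·9.000) / 1.930 = 430.3 µg/L.

430 µg/L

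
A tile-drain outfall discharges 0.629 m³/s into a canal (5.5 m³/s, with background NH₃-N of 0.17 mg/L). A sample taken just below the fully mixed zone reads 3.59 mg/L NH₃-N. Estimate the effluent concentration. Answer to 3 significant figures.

Mass balance: 5.500·0.1700 + 0.6290·Cₑ = 6.129·3.590
→ Cₑ = (6.129·3.590 − 5.500·0.1700) / 0.6290 = 33.49 mg/L.

33.5 mg/L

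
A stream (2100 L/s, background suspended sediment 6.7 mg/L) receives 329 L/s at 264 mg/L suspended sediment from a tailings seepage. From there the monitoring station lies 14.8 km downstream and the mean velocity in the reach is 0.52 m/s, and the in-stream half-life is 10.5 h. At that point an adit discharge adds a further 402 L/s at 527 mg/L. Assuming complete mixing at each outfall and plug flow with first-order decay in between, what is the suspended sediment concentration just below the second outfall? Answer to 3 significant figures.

96.0 mg/L

Conservation of mass: C = (2100·6.700 + 329.0·264.0) / 2429 = 100900/2429 = 41.55 mg/L; combined flow 2429 L/s.
Travel time t = 14.8·1000 / 0.52 = 28460 s = 7.906 h.
Half-life 10.5 h → k = ln 2 / 10.5 = 0.06601 h⁻¹ = 1.584 d⁻¹.
Applying C = C₀e^(−kt): 41.55 × 0.5934 = 24.66 mg/L.
At the second outfall, C = (2429·24.66 + 402.0·527.0) / (2429 + 402.0) = 95.99 mg/L.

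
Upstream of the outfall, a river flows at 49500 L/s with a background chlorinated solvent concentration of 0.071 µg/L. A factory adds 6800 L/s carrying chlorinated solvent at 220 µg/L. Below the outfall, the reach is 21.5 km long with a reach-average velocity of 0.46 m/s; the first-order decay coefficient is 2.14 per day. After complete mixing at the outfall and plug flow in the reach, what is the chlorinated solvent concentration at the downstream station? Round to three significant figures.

8.37 µg/L

After mixing, C = (49500·0.07100 + 6800·220.0) / 56300 = 1500000/56300 = 26.63 µg/L.
Travel time t = 21.5·1000 / 0.46 = 46740 s = 12.98 h.
Applying C = C₀e^(−kt): 26.63 × 0.3142 = 8.369 µg/L.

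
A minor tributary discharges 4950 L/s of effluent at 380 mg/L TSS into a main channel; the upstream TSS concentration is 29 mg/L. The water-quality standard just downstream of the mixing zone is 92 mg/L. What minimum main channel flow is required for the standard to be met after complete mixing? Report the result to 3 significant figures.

Set C_mix = 92: (Q·29.00 + 4950·380.0) / (Q + 4950) = 92
→ Q = 4950·(380.0 − 92)/(92 − 29.00) = 22630 L/s.

22600 L/s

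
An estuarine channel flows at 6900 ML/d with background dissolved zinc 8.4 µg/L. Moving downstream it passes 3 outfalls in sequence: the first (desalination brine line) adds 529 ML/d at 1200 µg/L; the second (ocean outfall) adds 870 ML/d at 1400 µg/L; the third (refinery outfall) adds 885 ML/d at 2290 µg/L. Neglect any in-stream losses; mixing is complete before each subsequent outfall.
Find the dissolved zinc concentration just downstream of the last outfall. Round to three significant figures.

Below outfall 1: Q → 7429 ML/d, C = (6900·8.400 + 529.0·1200)/7429 = 93.25 µg/L.
Below outfall 2: Q → 8299 ML/d, C = (7429·93.25 + 870.0·1400)/8299 = 230.2 µg/L.
Below outfall 3: Q → 9184 ML/d, C = (8299·230.2 + 885.0·2290)/9184 = 428.7 µg/L.

429 µg/L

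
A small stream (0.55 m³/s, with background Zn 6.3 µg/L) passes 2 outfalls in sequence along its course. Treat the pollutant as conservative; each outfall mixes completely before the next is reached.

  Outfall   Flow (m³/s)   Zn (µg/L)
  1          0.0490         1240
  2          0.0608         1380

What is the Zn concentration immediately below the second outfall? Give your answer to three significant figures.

Below outfall 1: Q → 0.5990 m³/s, C = (0.5500·6.300 + 0.04900·1240)/0.5990 = 107.2 µg/L.
Below outfall 2: Q → 0.6598 m³/s, C = (0.5990·107.2 + 0.06080·1380)/0.6598 = 224.5 µg/L.

225 µg/L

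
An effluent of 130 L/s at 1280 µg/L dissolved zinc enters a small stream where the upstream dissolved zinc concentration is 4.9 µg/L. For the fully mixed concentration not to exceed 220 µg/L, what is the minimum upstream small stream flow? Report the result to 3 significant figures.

Set C_mix = 220: (Q·4.900 + 130.0·1280) / (Q + 130.0) = 220
→ Q = 130.0·(1280 − 220)/(220 − 4.900) = 640.6 L/s.

641 L/s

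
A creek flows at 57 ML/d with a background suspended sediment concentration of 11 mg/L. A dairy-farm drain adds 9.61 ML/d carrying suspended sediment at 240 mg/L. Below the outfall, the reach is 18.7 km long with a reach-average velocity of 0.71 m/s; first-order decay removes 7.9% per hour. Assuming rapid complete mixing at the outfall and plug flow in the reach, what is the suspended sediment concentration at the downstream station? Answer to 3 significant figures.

Conservation of mass: C = (57.00·11.00 + 9.610·240.0) / 66.61 = 2933/66.61 = 44.04 mg/L.
Travel time t = 18.7·1000 / 0.71 = 26340 s = 7.316 h.
7.9%/h lost → k = −ln(1 − 0.079) = 0.08230 h⁻¹.
Applying C = C₀e^(−kt): 44.04 × 0.5477 = 24.12 mg/L.

24.1 mg/L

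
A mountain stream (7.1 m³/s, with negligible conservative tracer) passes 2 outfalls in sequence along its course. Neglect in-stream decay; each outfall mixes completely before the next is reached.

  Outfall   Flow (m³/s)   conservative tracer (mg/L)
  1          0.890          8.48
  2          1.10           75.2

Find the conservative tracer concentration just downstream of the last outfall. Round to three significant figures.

9.93 mg/L

Outfall 1: combined Q = 7.990 m³/s; C = (7.100·0 + 0.8900·8.480)/7.990 = 0.9446 mg/L.
Outfall 2: combined Q = 9.090 m³/s; C = (7.990·0.9446 + 1.100·75.20)/9.090 = 9.930 mg/L.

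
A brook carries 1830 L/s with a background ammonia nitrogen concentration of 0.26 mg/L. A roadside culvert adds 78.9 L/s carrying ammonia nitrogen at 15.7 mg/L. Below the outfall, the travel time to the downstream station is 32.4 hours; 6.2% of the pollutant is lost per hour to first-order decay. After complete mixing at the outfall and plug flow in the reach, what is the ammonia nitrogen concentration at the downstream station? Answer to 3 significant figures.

0.113 mg/L

After mixing, C = (1830·0.2600 + 78.90·15.70) / 1909 = 1715/1909 = 0.8982 mg/L.
6.2%/h lost → k = −ln(1 − 0.062) = 0.06401 h⁻¹.
First-order decay: C = 0.8982·exp(−k·t) = 0.8982·0.1257 = 0.1129 mg/L.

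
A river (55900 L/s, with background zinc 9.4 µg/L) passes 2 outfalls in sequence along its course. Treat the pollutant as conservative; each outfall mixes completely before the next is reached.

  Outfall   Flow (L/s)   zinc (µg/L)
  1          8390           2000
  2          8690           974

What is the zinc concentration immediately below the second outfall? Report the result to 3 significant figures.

353 µg/L

Outfall 1: combined Q = 64290 L/s; C = (55900·9.400 + 8390·2000)/64290 = 269.2 µg/L.
Outfall 2: combined Q = 72980 L/s; C = (64290·269.2 + 8690·974.0)/72980 = 353.1 µg/L.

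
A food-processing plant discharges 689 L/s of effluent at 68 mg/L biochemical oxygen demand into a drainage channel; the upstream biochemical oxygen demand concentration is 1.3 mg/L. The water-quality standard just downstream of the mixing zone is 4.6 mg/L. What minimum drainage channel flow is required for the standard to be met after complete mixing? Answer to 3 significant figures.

Set C_mix = 4.6: (Q·1.300 + 689.0·68.00) / (Q + 689.0) = 4.6
→ Q = 689.0·(68.00 − 4.6)/(4.6 − 1.300) = 13240 L/s.

13200 L/s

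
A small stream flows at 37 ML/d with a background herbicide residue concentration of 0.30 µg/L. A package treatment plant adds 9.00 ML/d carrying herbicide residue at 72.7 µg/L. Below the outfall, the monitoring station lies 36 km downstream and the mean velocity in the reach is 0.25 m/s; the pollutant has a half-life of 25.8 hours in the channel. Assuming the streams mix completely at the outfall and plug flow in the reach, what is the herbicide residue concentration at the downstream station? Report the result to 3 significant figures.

4.94 µg/L

Conservation of mass: C = (37.00·0.3000 + 9.000·72.70) / 46.00 = 665.4/46.00 = 14.47 µg/L.
Travel time t = 36·1000 / 0.25 = 144000 s = 40.00 h.
Half-life 25.8 h → k = ln 2 / 25.8 = 0.02687 h⁻¹ = 0.6448 d⁻¹.
After decay, C = 14.47 × e^(−kt) = 14.47 × 0.3414 = 4.939 µg/L.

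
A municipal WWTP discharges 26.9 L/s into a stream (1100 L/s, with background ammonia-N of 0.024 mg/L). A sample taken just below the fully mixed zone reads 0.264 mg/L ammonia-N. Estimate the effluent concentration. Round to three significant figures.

10.1 mg/L

Mass balance: 1100·0.02400 + 26.90·Cₑ = 1127·0.2640
→ Cₑ = (1127·0.2640 − 1100·0.02400) / 26.90 = 10.08 mg/L.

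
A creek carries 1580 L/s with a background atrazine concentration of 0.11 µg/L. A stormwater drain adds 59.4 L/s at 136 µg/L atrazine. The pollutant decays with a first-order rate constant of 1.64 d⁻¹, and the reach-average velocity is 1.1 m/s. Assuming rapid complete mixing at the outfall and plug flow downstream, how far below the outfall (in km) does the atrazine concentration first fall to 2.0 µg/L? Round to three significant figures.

53.5 km

Mixed concentration C = ΣQC/ΣQ = (1580·0.1100 + 59.40·136.0) / 1639 = 8252/1639 = 5.034 µg/L.
Set 5.034·exp(−k·t) = 2.0 → t = ln(5.034/2.0)/k = 48630 s = 13.51 h.
Distance = v·t = 1.1·48630 = 53490 m = 53.49 km.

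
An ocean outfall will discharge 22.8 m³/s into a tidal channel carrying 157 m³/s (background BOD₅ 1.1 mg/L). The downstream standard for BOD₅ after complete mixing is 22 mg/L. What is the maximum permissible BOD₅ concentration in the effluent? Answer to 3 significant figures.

166 mg/L

At the limit, (Qr·Cr + Qe·Cₑ)/(Qr + Qe) = 22:
Cₑ = (179.8·22 − 157.0·1.100) / 22.80 = 165.9 mg/L.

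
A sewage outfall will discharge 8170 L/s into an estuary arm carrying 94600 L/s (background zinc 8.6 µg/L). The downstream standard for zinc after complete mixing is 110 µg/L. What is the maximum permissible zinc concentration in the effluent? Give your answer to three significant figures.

1280 µg/L

At the limit, (Qr·Cr + Qe·Cₑ)/(Qr + Qe) = 110:
Cₑ = (102800·110 − 94600·8.600) / 8170 = 1284 µg/L.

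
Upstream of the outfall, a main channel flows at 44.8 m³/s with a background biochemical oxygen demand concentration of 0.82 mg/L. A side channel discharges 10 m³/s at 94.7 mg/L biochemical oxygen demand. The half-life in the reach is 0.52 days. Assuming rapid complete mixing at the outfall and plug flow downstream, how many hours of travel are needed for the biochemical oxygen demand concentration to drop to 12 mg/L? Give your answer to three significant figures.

7.25 h

Mixed concentration C = ΣQC/ΣQ = (44.80·0.8200 + 10.00·94.70) / 54.80 = 983.7/54.80 = 17.95 mg/L.
Half-life 0.52 d → k = ln 2 / 0.52 = 1.333 d⁻¹.
17.95·exp(−k·t) = 12 → t = ln(17.95/12)/k = 26110 s = 7.252 h.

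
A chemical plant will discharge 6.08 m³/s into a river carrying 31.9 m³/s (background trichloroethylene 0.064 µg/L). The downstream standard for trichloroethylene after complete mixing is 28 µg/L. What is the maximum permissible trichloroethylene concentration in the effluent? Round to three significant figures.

175 µg/L

At the limit, (Qr·Cr + Qe·Cₑ)/(Qr + Qe) = 28:
Cₑ = (37.98·28 − 31.90·0.06400) / 6.080 = 174.6 µg/L.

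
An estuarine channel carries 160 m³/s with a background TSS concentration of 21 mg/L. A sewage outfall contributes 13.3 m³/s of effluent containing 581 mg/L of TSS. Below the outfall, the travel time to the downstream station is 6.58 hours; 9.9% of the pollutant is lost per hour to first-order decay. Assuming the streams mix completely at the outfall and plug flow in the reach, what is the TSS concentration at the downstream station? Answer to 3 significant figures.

After mixing, C = (160.0·21.00 + 13.30·581.0) / 173.3 = 11090/173.3 = 63.98 mg/L.
9.9%/h lost → k = −ln(1 − 0.099) = 0.1043 h⁻¹.
After decay, C = 63.98 × e^(−kt) = 63.98 × 0.5036 = 32.22 mg/L.

32.2 mg/L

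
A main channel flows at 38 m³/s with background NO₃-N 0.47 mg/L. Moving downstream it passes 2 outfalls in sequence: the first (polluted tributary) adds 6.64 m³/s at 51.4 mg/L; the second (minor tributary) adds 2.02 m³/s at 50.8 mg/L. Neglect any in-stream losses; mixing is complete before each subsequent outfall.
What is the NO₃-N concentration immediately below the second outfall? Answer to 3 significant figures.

9.90 mg/L

Below outfall 1: Q → 44.64 m³/s, C = (38.00·0.4700 + 6.640·51.40)/44.64 = 8.046 mg/L.
Below outfall 2: Q → 46.66 m³/s, C = (44.64·8.046 + 2.020·50.80)/46.66 = 9.897 mg/L.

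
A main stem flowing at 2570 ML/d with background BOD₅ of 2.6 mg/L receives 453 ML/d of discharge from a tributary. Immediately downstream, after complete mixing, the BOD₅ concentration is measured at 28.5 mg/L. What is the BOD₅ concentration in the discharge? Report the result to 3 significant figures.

175 mg/L

Mass balance: 2570·2.600 + 453.0·Cₑ = 3023·28.50
→ Cₑ = (3023·28.50 − 2570·2.600) / 453.0 = 175.4 mg/L.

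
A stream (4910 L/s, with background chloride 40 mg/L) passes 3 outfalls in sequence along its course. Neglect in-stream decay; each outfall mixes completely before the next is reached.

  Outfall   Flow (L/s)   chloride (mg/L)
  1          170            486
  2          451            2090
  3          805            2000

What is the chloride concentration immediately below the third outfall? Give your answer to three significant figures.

After outfall 1: Q = 4910 + 170.0 = 5080 L/s; C = (4910·40.00 + 170.0·486.0)/5080 = 54.93 mg/L.
After outfall 2: Q = 5080 + 451.0 = 5531 L/s; C = (5080·54.93 + 451.0·2090)/5531 = 220.9 mg/L.
After outfall 3: Q = 5531 + 805.0 = 6336 L/s; C = (5531·220.9 + 805.0·2000)/6336 = 446.9 mg/L.

447 mg/L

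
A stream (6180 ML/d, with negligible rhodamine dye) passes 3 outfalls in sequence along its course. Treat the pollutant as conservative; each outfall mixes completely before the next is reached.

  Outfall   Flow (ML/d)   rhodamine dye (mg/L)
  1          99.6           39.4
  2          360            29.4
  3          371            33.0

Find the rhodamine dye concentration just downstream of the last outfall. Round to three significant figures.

Below outfall 1: Q → 6280 ML/d, C = (6180·0 + 99.60·39.40)/6280 = 0.6249 mg/L.
Below outfall 2: Q → 6640 ML/d, C = (6280·0.6249 + 360.0·29.40)/6640 = 2.185 mg/L.
Below outfall 3: Q → 7011 ML/d, C = (6640·2.185 + 371.0·33.00)/7011 = 3.816 mg/L.

3.82 mg/L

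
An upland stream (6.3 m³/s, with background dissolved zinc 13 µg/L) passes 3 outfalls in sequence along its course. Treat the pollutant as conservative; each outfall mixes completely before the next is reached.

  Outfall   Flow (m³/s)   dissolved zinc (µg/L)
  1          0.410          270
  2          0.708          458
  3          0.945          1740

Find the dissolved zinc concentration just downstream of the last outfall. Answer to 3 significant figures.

258 µg/L

After outfall 1: Q = 6.300 + 0.4100 = 6.710 m³/s; C = (6.300·13.00 + 0.4100·270.0)/6.710 = 28.70 µg/L.
After outfall 2: Q = 6.710 + 0.7080 = 7.418 m³/s; C = (6.710·28.70 + 0.7080·458.0)/7.418 = 69.68 µg/L.
After outfall 3: Q = 7.418 + 0.9450 = 8.363 m³/s; C = (7.418·69.68 + 0.9450·1740)/8.363 = 258.4 µg/L.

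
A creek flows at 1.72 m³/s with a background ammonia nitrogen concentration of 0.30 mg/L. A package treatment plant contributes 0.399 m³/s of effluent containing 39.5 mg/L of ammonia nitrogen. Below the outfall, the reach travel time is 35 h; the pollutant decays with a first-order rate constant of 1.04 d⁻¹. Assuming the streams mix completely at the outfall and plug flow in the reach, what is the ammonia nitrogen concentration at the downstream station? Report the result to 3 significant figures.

Flow-weighted average: C = (1.720·0.3000 + 0.3990·39.50) / 2.119 = 16.28/2.119 = 7.681 mg/L.
After decay, C = 7.681 × e^(−kt) = 7.681 × 0.2194 = 1.686 mg/L.

1.69 mg/L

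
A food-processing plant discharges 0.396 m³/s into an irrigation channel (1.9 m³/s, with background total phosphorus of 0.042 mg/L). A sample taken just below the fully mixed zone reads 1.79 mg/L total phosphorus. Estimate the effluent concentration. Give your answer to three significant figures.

10.2 mg/L

Mass balance: 1.900·0.04200 + 0.3960·Cₑ = 2.296·1.790
→ Cₑ = (2.296·1.790 − 1.900·0.04200) / 0.3960 = 10.18 mg/L.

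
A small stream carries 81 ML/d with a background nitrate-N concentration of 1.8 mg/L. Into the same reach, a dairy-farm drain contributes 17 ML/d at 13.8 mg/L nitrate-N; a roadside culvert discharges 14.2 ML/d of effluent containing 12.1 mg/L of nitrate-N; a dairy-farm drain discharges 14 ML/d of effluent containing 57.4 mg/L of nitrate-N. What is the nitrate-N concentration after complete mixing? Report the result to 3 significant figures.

10.7 mg/L

After mixing, C = (81.00·1.800 + 17.00·13.80 + 14.20·12.10 + 14.00·57.40) / 126.2 = 1356/126.2 = 10.74 mg/L.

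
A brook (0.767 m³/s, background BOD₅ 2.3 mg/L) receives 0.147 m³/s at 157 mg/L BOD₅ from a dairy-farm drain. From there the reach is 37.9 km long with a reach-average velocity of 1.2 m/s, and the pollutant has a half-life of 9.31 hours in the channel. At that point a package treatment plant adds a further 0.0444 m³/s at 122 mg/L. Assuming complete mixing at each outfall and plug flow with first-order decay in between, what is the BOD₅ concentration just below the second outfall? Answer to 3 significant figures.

Flow-weighted average: C = (0.7670·2.300 + 0.1470·157.0) / 0.9140 = 24.84/0.9140 = 27.18 mg/L; combined flow 0.9140 m³/s.
Travel time t = 37.9·1000 / 1.2 = 31580 s = 8.773 h.
Half-life 9.31 h → k = ln 2 / 9.31 = 0.07445 h⁻¹ = 1.787 d⁻¹.
Applying C = C₀e^(−kt): 27.18 × 0.5204 = 14.14 mg/L.
Second outfall: C = (0.9140·14.14 + 0.04440·122.0)/0.9584 = 19.14 mg/L.

19.1 mg/L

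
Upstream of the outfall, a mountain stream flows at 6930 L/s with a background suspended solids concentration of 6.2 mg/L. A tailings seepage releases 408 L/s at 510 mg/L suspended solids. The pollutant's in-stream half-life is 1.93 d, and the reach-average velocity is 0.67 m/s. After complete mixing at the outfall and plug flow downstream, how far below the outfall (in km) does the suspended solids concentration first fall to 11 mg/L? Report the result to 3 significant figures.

183 km

After mixing, C = (6930·6.200 + 408.0·510.0) / 7338 = 251000/7338 = 34.21 mg/L.
Half-life 1.93 d → k = ln 2 / 1.93 = 0.3591 d⁻¹.
Set 34.21·exp(−k·t) = 11 → t = ln(34.21/11)/k = 273000 s = 75.83 h.
Distance = v·t = 0.67·273000 = 182900 m = 182.9 km.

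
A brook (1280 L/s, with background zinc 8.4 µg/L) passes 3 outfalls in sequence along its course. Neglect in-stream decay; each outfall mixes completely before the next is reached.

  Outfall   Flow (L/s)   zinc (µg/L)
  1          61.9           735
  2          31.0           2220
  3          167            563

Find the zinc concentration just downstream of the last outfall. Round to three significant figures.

142 µg/L

After outfall 1: Q = 1280 + 61.90 = 1342 L/s; C = (1280·8.400 + 61.90·735.0)/1342 = 41.92 µg/L.
After outfall 2: Q = 1342 + 31.00 = 1373 L/s; C = (1342·41.92 + 31.00·2220)/1373 = 91.10 µg/L.
After outfall 3: Q = 1373 + 167.0 = 1540 L/s; C = (1373·91.10 + 167.0·563.0)/1540 = 142.3 µg/L.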